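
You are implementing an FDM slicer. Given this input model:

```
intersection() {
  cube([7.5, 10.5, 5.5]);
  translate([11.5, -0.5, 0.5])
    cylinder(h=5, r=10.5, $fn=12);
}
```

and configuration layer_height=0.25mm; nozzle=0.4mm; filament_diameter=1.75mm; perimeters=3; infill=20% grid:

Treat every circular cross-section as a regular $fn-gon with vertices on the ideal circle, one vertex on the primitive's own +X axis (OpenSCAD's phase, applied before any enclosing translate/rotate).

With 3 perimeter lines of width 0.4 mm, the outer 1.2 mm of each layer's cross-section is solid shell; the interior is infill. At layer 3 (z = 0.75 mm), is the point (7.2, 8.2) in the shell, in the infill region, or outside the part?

shell

At z = 0.75 mm: the 7.5×10.5 cube contributes its full rectangle; the cylinder at (11.5, -0.5): section is a regular 12-gon, circumradius r=10.5; Keeping only the common overlap: the r=10.5 cylinder at (11.5, -0.5) partially overlaps the 7.5×10.5 cube; clipping to the common part keeps 39.61 mm² — 1 connected region. Overall, the cross-section is a single solid region. The nearest boundary edge runs (7.50, 8.93)→(7.50, 0.00); distance from the point to it = 0.30 mm. The point is inside the cross-section, 0.30 mm from the nearest boundary — within the 1.2 mm shell band (3 × 0.4).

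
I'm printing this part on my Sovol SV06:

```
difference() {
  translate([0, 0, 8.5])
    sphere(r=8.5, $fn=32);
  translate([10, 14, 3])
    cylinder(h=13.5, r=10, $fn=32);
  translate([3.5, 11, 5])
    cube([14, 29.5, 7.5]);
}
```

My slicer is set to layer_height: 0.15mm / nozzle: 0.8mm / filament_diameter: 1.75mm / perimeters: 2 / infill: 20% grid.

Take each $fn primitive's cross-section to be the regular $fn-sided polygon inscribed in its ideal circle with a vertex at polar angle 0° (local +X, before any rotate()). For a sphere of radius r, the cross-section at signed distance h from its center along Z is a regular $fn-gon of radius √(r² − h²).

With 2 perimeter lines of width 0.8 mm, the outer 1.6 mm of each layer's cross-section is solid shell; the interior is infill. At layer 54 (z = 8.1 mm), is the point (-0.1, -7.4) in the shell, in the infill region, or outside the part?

At z = 8.1 mm: the sphere: section is a regular 32-gon, circumradius = √(r²−h²) = √(8.5²−0.4²) = 8.491; the cylinder at (10, 14): section is a regular 32-gon, circumradius r=10; the cube at (3.5, 11) is present — its section is the full 14×29.5 rectangle; Taking the first minus the rest: starting from the r=8.5 sphere, the r=10 cylinder at (10, 14) partially overlaps it — only the 5.42 mm² overlap (of its 312.14 mm²) is removed, clipping the outline; the 14×29.5 cube at (3.5, 11) misses the remaining region (no effect) — 1 connected region. Overall, the cross-section is a single solid region. The nearest boundary edge runs (-0.00, -8.49)→(-1.66, -8.33); distance from the point to it = 1.08 mm. The point is inside the cross-section, 1.08 mm from the nearest boundary — within the 1.6 mm shell band (2 × 0.8).

shell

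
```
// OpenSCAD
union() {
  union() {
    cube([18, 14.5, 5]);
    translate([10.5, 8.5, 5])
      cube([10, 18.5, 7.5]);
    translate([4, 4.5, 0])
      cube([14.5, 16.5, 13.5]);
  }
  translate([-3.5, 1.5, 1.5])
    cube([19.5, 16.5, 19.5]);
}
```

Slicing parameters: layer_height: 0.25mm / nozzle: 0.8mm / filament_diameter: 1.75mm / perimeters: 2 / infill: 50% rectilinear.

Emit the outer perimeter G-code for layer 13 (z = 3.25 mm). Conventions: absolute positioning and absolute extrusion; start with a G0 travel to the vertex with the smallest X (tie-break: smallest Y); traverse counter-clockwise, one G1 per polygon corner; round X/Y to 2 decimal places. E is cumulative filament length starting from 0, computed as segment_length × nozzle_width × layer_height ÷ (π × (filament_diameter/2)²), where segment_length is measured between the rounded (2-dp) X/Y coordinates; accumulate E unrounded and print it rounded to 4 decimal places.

G0 X-3.50 Y1.50 Z3.25
G1 X0.00 Y1.50 E0.2910
G1 X0.00 Y0.00 E0.4158
G1 X18.00 Y0.00 E1.9125
G1 X18.00 Y4.50 E2.2866
G1 X18.50 Y4.50 E2.3282
G1 X18.50 Y21.00 E3.7002
G1 X4.00 Y21.00 E4.9059
G1 X4.00 Y18.00 E5.1553
G1 X-3.50 Y18.00 E5.7789
G1 X-3.50 Y1.50 E7.1509

At z = 3.25 mm: the cube is present — its section is the full 18×14.5 rectangle; the cube at (10.5, 8.5) is absent (z outside [5, 12.5]); the 14.5×16.5 cube at (4, 4.5) contributes its full rectangle; Merging all regions: the regions partially overlap (shared area 140.00 mm²), so overlapping operands fuse into one piece — 1 connected region; the 19.5×16.5 cube at (-3.5, 1.5) contributes its full rectangle; Merging all regions: the regions partially overlap (shared area 250.00 mm²), so overlapping operands fuse into one piece — 1 connected region. The outline is a single polygon with 10 vertices. Extrusion per mm of travel: 0.8 × 0.25 / (π × 0.875²) = 0.083150. Accumulating E over each segment gives final E = 7.1509.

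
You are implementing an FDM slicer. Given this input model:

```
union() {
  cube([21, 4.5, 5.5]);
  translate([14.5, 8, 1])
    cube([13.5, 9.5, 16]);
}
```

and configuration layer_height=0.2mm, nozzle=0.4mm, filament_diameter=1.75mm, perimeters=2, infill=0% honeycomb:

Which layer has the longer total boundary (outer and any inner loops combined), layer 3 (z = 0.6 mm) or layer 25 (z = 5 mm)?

Layer 3 (z = 0.6): the 21×4.5 cube contributes its full rectangle (perimeter 51.00 mm); the cube at (14.5, 8) is absent (z outside [1, 17]); Combining (union): only the 21×4.5 cube is present, so the union is just that shape — boundary = 51.00 mm. So its perimeter = 51.00 mm. Layer 25 (z = 5): the 21×4.5 cube contributes its full rectangle (perimeter 51.00 mm); the cube at (14.5, 8) is present — its section is the full 13.5×9.5 rectangle (perimeter 46.00 mm); Taking the union: the 2 present regions are separate (no shared area or edge), so areas and boundary lengths simply add and each stays a separate island — boundary = 97.00 mm. So its perimeter = 97.00 mm. Layer 25 is larger (97.00 vs 51.00 mm).

layer 25 (z = 5 mm)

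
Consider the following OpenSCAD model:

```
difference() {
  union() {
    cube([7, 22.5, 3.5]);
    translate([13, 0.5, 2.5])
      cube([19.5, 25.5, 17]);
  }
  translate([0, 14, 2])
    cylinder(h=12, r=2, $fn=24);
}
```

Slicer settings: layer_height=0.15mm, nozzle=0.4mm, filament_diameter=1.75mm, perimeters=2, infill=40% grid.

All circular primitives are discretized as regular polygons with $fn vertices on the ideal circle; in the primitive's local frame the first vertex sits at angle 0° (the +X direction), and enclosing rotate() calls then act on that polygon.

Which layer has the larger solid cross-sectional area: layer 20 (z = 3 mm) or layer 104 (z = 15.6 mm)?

layer 20 (z = 3 mm)

Layer 20 (z = 3): the cube is present — its section is the full 7×22.5 rectangle (area 157.50 mm²); the cube at (13, 0.5) is present — its section is the full 19.5×25.5 rectangle (area 497.25 mm²); Combining (union): the 2 present regions are separate (no shared area or edge), so areas and boundary lengths simply add and each stays a separate island — area = 654.75 mm²; the r=2 cylinder at (0, 14) gives a regular 24-gon of circumradius 2 (constant along its height) (area = (24/2)·2.000²·sin(360°/24) = 12.42 mm²); Taking the first minus the rest: starting from that combined region (654.75 mm²), the r=2 cylinder at (0, 14) partially overlaps it — only the 6.21 mm² overlap (of its 12.42 mm²) is removed, clipping the outline — area = 648.54 mm². So its area = 648.54 mm². Layer 104 (z = 15.6): the cube is absent (z outside [0, 3.5]); the cube at (13, 0.5) (footprint 19.5×25.5) is included at this height (area 497.25 mm²); Combining (union): only the 19.5×25.5 cube at (13, 0.5) is present, so the union is just that shape — area = 497.25 mm²; the cylinder at (0, 14) does not reach this height (z outside [2, 14]); After the difference (first − rest): none of the subtracted shapes is present at this height, so the result so far is unchanged — area = 497.25 mm². So its area = 497.25 mm². Layer 20 is larger (648.54 vs 497.25 mm²).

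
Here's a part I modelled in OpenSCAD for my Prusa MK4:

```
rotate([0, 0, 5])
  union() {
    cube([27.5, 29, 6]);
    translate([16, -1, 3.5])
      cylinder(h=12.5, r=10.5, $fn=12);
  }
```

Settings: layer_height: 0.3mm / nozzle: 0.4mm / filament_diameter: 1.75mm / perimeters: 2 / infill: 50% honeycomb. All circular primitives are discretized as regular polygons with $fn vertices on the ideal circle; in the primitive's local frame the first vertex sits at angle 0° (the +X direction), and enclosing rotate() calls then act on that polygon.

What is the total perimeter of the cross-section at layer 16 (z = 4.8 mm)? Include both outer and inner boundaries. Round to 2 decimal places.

At z = 4.8 mm: the 27.5×29 cube contributes its full rectangle (perimeter 113.00 mm); the r=10.5 cylinder at (16, -1) contributes a regular 12-gon of circumradius 10.5 (perimeter = 2·12·10.500·sin(180°/12) = 65.22 mm); Merging all regions: the regions partially overlap (shared area 144.64 mm²), so the edge portions inside another operand are dropped and the merged outline is re-measured after clipping — boundary = 127.22 mm; (rotated 5° about Z; rotation is an isometry so areas/perimeters/island counts are preserved). Overall, the cross-section is a single solid region. Total boundary length (outer) = 127.22 mm.

127.22 mm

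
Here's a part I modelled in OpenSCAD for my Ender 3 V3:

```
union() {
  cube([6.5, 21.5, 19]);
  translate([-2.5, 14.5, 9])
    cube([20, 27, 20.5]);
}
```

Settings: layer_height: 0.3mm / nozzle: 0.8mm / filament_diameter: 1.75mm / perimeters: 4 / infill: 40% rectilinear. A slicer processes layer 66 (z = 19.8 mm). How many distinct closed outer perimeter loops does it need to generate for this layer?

1

At z = 19.8 mm: the cube does not reach this height (z outside [0, 19]); the 20×27 cube at (-2.5, 14.5) contributes its full rectangle; Taking the union: only the 20×27 cube at (-2.5, 14.5) is present, so the union is just that shape — 1 connected region. The result has 1 disconnected region.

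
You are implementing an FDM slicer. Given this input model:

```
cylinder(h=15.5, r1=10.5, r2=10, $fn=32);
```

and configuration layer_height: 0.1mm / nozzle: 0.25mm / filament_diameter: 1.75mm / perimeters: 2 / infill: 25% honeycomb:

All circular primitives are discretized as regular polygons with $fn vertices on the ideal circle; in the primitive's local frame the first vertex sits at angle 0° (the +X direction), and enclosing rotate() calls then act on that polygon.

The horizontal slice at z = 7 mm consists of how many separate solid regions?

1

At z = 7 mm: the cone: at t=0.452 of its height the radius interpolates to r₁+(r₂−r₁)t = 10.274, giving a regular 32-gon of that circumradius. The result has 1 disconnected region.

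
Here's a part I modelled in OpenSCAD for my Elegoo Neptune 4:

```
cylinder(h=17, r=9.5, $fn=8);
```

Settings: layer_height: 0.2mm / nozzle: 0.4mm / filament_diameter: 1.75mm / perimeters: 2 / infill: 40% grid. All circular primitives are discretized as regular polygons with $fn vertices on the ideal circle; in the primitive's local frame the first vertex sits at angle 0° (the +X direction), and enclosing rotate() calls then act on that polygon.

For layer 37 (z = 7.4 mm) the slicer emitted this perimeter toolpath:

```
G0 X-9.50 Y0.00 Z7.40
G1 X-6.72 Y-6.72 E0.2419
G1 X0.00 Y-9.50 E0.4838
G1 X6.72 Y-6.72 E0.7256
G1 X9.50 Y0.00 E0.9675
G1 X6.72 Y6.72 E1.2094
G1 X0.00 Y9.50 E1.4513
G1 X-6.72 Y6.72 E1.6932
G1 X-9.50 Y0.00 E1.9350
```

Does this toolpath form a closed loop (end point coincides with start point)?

yes

Start point (G0): (-9.50, 0.00). End point (last G1): the path returns to the start — closed.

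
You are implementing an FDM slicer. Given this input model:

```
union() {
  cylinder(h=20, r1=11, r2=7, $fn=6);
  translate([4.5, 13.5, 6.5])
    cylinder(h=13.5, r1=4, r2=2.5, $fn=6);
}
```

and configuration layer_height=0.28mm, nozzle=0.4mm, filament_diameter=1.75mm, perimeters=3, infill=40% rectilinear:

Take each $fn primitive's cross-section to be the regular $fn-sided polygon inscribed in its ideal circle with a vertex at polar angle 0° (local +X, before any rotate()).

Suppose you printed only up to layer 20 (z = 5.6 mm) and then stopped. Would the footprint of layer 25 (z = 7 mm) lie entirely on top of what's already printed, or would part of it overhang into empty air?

part overhangs

Compare the two slices. At z = 5.6: the cone (r1=11→r2=7) has section circumradius 9.880 here — a regular 6-gon (area = (6/2)·9.880²·sin(360°/6) = 253.61 mm²); the cone at (4.5, 13.5) does not reach this height (z outside [6.5, 20]); Merging all regions: only the cone is present, so the union is just that shape — area = 253.61 mm². At z = 7: the cone (r1=11→r2=7) has section circumradius 9.600 here — a regular 6-gon (area = (6/2)·9.600²·sin(360°/6) = 239.44 mm²); the cone at (4.5, 13.5) (r1=4→r2=2.5) has section circumradius 3.944 here — a regular 6-gon (area = (6/2)·3.944²·sin(360°/6) = 40.42 mm²); Merging all regions: the 2 present regions are separate (no shared area or edge), so areas and boundary lengths simply add and each stays a separate island — area = 279.86 mm². Checking containment: at z = 7 the cross-section extends beyond the z = 5.6 cross-section by about 40.42 mm².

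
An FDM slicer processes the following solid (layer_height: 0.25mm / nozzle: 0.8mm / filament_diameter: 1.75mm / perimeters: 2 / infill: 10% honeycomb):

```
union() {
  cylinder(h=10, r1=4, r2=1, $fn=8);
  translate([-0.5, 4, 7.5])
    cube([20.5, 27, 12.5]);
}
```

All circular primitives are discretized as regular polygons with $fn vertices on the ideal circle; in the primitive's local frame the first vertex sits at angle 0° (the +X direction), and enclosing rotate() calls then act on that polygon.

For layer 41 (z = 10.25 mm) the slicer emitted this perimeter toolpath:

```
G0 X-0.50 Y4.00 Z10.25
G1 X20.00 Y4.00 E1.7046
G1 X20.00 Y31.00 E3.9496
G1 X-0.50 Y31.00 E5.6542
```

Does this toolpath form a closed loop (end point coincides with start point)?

no

Start point (G0): (-0.50, 4.00). End point (last G1): the path does not return to the start — open.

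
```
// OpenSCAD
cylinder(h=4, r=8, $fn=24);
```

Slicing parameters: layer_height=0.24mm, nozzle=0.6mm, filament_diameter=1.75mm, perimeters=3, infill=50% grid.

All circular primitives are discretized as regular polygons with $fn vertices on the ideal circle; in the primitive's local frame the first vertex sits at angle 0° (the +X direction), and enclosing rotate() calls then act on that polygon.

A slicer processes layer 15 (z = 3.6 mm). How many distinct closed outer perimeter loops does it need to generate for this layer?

At z = 3.6 mm: the cylinder: section is a regular 24-gon, circumradius r=8. The result has 1 disconnected region.

1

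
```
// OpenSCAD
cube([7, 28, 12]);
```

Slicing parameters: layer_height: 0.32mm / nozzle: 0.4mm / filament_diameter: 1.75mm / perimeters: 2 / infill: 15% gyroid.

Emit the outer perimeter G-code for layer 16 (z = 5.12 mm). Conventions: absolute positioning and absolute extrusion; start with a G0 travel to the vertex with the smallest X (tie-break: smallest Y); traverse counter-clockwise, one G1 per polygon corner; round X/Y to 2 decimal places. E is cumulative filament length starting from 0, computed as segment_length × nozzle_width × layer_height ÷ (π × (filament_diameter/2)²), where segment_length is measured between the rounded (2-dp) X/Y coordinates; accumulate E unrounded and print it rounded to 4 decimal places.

G0 X0.00 Y0.00 Z5.12
G1 X7.00 Y0.00 E0.3725
G1 X7.00 Y28.00 E1.8626
G1 X0.00 Y28.00 E2.2351
G1 X0.00 Y0.00 E3.7251

At z = 5.12 mm: the cube is present — its section is the full 7×28 rectangle. The outline is a single polygon with 4 vertices. Extrusion per mm of travel: 0.4 × 0.32 / (π × 0.875²) = 0.053216. Accumulating E over each segment gives final E = 3.7251.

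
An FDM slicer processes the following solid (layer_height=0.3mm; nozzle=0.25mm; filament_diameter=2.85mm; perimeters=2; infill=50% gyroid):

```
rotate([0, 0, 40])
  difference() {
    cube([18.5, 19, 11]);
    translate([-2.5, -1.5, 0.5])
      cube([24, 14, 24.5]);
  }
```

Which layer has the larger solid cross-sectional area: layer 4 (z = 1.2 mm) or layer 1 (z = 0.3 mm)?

Layer 4 (z = 1.2): the 18.5×19 cube contributes its full rectangle (area 351.50 mm²); the cube at (-2.5, -1.5) (footprint 24×14) is included at this height (area 336.00 mm²); Taking the first minus the rest: starting from the 18.5×19 cube (351.50 mm²), the 24×14 cube at (-2.5, -1.5) partially overlaps it — only the 231.25 mm² overlap (of its 336.00 mm²) is removed, clipping the outline — area = 120.25 mm²; (whole slice rotated 40° about Z — lengths, areas and connectivity unchanged). So its area = 120.25 mm². Layer 1 (z = 0.3): the 18.5×19 cube contributes its full rectangle (area 351.50 mm²); the cube at (-2.5, -1.5) is not intersected at this z (z outside [0.5, 25]); Taking the first minus the rest: none of the subtracted shapes is present at this height, so the 18.5×19 cube is unchanged — area = 351.50 mm²; (whole slice rotated 40° about Z — lengths, areas and connectivity unchanged). So its area = 351.50 mm². Layer 1 is larger (351.50 vs 120.25 mm²).

layer 1 (z = 0.3 mm)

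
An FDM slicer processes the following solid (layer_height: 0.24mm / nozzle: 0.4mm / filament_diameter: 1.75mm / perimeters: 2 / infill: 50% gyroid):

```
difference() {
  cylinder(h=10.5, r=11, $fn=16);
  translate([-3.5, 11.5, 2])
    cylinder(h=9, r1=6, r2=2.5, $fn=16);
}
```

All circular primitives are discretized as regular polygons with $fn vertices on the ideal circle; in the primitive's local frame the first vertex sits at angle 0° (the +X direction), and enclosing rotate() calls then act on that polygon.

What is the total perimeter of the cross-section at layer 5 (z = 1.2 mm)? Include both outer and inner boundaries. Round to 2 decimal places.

At z = 1.2 mm: the r=11 cylinder gives a regular 16-gon of circumradius 11 (constant along its height) (perimeter = 2·16·11.000·sin(180°/16) = 68.67 mm); the cone at (-3.5, 11.5) does not reach this height (z outside [2, 11]); Subtracting the remaining from the first: none of the subtracted shapes is present at this height, so the r=11 cylinder is unchanged — boundary = 68.67 mm. Overall, the cross-section is a single solid region. Total boundary length (outer) = 68.67 mm.

68.67 mm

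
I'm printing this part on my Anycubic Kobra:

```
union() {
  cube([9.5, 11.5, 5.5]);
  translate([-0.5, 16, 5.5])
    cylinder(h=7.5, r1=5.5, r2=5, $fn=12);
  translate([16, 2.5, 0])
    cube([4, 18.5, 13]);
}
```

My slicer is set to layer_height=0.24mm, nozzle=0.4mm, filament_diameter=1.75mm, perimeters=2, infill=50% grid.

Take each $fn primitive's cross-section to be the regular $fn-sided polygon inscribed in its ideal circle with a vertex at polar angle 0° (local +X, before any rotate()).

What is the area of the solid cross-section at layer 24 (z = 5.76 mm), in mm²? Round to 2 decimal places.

At z = 5.76 mm: the cube is absent (z outside [0, 5.5]); the cone at (-0.5, 16): at t=0.035 of its height the radius interpolates to r₁+(r₂−r₁)t = 5.483, giving a regular 12-gon of that circumradius (area = (12/2)·5.483²·sin(360°/12) = 90.18 mm²); the cube at (16, 2.5) is present — its section is the full 4×18.5 rectangle (area 74.00 mm²); Combining (union): the 2 present regions are separate (no shared area or edge), so areas and boundary lengths simply add and each stays a separate island — area = 164.18 mm². Overall, the cross-section has 2 separate islands. Net area = 164.18 mm².

164.18 mm²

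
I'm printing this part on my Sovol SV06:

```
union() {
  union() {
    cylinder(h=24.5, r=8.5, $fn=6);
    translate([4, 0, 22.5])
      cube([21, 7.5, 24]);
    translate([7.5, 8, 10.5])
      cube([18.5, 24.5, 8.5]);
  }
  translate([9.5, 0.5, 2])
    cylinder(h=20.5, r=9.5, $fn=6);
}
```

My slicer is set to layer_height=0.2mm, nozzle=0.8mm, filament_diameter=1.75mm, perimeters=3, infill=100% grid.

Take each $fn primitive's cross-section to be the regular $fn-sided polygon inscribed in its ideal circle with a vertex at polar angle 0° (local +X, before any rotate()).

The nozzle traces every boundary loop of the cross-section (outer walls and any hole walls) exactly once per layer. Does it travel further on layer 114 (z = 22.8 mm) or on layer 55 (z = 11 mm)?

Layer 114 (z = 22.8): the r=8.5 cylinder contributes a regular 6-gon of circumradius 8.5 (perimeter = 2·6·8.500·sin(180°/6) = 51.00 mm); the cube at (4, 0) is present — its section is the full 21×7.5 rectangle (perimeter 57.00 mm); the cube at (7.5, 8) is not intersected at this z (z outside [10.5, 19]); Merging all regions: the regions partially overlap (shared area 17.48 mm²), so the edge portions inside another operand are dropped and the merged outline is re-measured after clipping — boundary = 87.39 mm; the cylinder at (9.5, 0.5) does not reach this height (z outside [2, 22.5]); Combining (union): only the result so far is present, so the union is just that shape — boundary = 87.39 mm. So its perimeter = 87.39 mm. Layer 55 (z = 11): the cylinder: section is a regular 6-gon, circumradius r=8.5 (perimeter = 2·6·8.500·sin(180°/6) = 51.00 mm); the cube at (4, 0) is absent (z outside [22.5, 46.5]); the cube at (7.5, 8) (footprint 18.5×24.5) is included at this height (perimeter 86.00 mm); Taking the union: the 2 present regions are separate (no shared area or edge), so areas and boundary lengths simply add and each stays a separate island — boundary = 137.00 mm; the cylinder at (9.5, 0.5): section is a regular 6-gon, circumradius r=9.5 (perimeter = 2·6·9.500·sin(180°/6) = 57.00 mm); Taking the union: the regions partially overlap (shared area 67.52 mm²), so the edge portions inside another operand are dropped and the merged outline is re-measured after clipping — boundary = 144.80 mm. So its perimeter = 144.80 mm. Layer 55 is larger (144.80 vs 87.39 mm).

layer 55 (z = 11 mm)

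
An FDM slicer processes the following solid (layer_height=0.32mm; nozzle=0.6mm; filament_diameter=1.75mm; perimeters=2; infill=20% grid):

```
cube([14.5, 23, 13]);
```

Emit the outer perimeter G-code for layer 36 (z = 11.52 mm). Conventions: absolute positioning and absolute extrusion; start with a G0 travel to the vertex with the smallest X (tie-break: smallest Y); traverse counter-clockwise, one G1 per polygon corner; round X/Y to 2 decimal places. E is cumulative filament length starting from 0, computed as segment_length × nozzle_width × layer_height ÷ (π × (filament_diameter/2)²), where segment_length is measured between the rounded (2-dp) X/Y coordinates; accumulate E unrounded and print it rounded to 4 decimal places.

At z = 11.52 mm: the 14.5×23 cube contributes its full rectangle. The outline is a single polygon with 4 vertices. Extrusion per mm of travel: 0.6 × 0.32 / (π × 0.875²) = 0.079824. Accumulating E over each segment gives final E = 5.9868.

G0 X0.00 Y0.00 Z11.52
G1 X14.50 Y0.00 E1.1575
G1 X14.50 Y23.00 E2.9934
G1 X0.00 Y23.00 E4.1509
G1 X0.00 Y0.00 E5.9868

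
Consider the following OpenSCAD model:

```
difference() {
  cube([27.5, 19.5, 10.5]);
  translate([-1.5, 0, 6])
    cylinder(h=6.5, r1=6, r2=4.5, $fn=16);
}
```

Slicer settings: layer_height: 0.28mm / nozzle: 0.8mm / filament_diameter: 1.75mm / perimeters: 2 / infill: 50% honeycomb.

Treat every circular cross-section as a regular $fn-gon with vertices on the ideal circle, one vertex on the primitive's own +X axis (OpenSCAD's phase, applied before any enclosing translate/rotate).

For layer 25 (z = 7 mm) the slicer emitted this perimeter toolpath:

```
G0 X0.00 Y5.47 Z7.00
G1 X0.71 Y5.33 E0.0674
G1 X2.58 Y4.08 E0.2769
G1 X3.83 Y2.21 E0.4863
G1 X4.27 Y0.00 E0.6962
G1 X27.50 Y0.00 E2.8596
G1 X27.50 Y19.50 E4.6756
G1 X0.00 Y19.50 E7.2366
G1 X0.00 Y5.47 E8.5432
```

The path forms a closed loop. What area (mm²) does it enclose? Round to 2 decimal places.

Apply the shoelace formula to the sequence of (X, Y) vertices; enclosed area = 519.20 mm².

519.20 mm²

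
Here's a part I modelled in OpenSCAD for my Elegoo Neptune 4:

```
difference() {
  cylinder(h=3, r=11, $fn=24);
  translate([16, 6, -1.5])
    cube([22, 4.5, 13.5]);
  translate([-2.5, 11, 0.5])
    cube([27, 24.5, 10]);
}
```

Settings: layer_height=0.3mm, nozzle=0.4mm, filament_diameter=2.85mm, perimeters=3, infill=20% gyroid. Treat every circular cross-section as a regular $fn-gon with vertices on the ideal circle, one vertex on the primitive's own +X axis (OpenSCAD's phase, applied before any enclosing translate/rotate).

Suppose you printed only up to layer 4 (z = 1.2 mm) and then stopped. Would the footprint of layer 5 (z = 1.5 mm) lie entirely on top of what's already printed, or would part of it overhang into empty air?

entirely on top

Compare the two slices. At z = 1.2: the r=11 cylinder contributes a regular 24-gon of circumradius 11 (area = (24/2)·11.000²·sin(360°/24) = 375.81 mm²); the cube at (16, 6) (footprint 22×4.5) is included at this height (area 99.00 mm²); the cube at (-2.5, 11) is present — its section is the full 27×24.5 rectangle (area 661.50 mm²); After the difference (first − rest): starting from the r=11 cylinder (375.81 mm²), the 22×4.5 cube at (16, 6) misses the remaining region (no effect); the 27×24.5 cube at (-2.5, 11) misses the remaining region (no effect) — area = 375.81 mm². At z = 1.5: the cylinder: section is a regular 24-gon, circumradius r=11 (area = (24/2)·11.000²·sin(360°/24) = 375.81 mm²); the cube at (16, 6) (footprint 22×4.5) is included at this height (area 99.00 mm²); the cube at (-2.5, 11) (footprint 27×24.5) is included at this height (area 661.50 mm²); Taking the first minus the rest: starting from the r=11 cylinder (375.81 mm²), the 22×4.5 cube at (16, 6) misses the remaining region (no effect); the 27×24.5 cube at (-2.5, 11) misses the remaining region (no effect) — area = 375.81 mm². Checking containment: the cross-section at z = 1.5 is a subset of the cross-section at z = 1.2.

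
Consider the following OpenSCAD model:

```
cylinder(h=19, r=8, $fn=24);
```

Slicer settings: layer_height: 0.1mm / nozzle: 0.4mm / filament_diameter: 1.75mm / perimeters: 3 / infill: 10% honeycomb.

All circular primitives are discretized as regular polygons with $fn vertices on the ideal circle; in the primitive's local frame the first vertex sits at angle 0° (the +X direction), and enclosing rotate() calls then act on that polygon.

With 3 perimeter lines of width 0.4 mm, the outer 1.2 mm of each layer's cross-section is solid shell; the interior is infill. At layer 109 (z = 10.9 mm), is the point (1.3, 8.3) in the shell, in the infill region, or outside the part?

At z = 10.9 mm: the cylinder: section is a regular 24-gon, circumradius r=8. Overall, the cross-section is a single solid region. The nearest boundary edge runs (2.07, 7.73)→(0.00, 8.00); distance from the point to it = 0.47 mm. The point is not inside any of the regions above, so it lies outside the cross-section (0.47 mm from the nearest boundary).

outside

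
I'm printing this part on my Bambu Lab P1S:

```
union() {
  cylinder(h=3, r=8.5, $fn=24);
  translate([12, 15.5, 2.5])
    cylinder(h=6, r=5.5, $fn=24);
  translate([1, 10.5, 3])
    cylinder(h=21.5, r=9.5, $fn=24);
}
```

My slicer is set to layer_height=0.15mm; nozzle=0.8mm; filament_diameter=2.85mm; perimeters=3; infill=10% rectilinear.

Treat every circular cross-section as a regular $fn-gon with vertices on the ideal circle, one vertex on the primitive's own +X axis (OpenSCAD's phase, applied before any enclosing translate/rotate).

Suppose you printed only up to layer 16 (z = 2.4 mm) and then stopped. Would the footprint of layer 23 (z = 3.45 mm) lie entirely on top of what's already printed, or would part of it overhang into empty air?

Compare the two slices. At z = 2.4: the cylinder: section is a regular 24-gon, circumradius r=8.5 (area = (24/2)·8.500²·sin(360°/24) = 224.40 mm²); the cylinder at (12, 15.5) does not reach this height (z outside [2.5, 8.5]); the cylinder at (1, 10.5) is not intersected at this z (z outside [3, 24.5]); Taking the union: only the r=8.5 cylinder is present, so the union is just that shape — area = 224.40 mm². At z = 3.45: the cylinder is not intersected at this z (z outside [0, 3]); the r=5.5 cylinder at (12, 15.5) contributes a regular 24-gon of circumradius 5.5 (area = (24/2)·5.500²·sin(360°/24) = 93.95 mm²); the r=9.5 cylinder at (1, 10.5) gives a regular 24-gon of circumradius 9.5 (constant along its height) (area = (24/2)·9.500²·sin(360°/24) = 280.30 mm²); Combining (union): the regions partially overlap — summed areas 374.25 mm² minus the doubly-counted overlap 16.07 mm² gives 358.18 mm² — area = 358.18 mm². Checking containment: at z = 3.45 the cross-section extends beyond the z = 2.4 cross-section by about 284.02 mm².

part overhangs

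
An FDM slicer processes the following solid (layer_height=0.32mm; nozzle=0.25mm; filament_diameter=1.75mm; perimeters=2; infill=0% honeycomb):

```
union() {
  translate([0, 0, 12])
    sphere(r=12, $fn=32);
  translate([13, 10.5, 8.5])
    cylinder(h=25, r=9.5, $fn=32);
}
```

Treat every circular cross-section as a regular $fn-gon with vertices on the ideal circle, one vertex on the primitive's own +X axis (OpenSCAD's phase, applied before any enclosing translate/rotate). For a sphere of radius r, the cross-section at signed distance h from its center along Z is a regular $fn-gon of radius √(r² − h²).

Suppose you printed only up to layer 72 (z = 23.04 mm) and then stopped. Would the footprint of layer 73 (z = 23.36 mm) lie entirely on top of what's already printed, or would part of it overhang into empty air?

Compare the two slices. At z = 23.04: the sphere: section is a regular 32-gon, circumradius = √(r²−h²) = √(12²−11.04²) = 4.703 (area = (32/2)·4.703²·sin(360°/32) = 69.04 mm²); the r=9.5 cylinder at (13, 10.5) contributes a regular 32-gon of circumradius 9.5 (area = (32/2)·9.500²·sin(360°/32) = 281.71 mm²); Taking the union: the 2 present regions are separate (no shared area or edge), so areas and boundary lengths simply add and each stays a separate island — area = 350.75 mm². At z = 23.36: the sphere: section is a regular 32-gon, circumradius = √(r²−h²) = √(12²−11.36²) = 3.867 (area = (32/2)·3.867²·sin(360°/32) = 46.67 mm²); the cylinder at (13, 10.5): section is a regular 32-gon, circumradius r=9.5 (area = (32/2)·9.500²·sin(360°/32) = 281.71 mm²); Combining (union): the 2 present regions are separate (no shared area or edge), so areas and boundary lengths simply add and each stays a separate island — area = 328.38 mm². Checking containment: the cross-section at z = 23.36 is a subset of the cross-section at z = 23.04.

entirely on top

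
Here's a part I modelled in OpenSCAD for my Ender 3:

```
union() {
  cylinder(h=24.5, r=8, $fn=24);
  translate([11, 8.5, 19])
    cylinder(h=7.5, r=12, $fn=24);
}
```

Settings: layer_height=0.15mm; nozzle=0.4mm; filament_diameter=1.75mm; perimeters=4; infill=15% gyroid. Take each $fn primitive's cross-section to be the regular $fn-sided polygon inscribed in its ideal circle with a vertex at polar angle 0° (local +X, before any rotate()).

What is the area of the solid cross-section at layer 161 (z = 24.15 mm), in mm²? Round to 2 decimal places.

589.17 mm²

At z = 24.15 mm: the r=8 cylinder contributes a regular 24-gon of circumradius 8 (area = (24/2)·8.000²·sin(360°/24) = 198.77 mm²); the r=12 cylinder at (11, 8.5) contributes a regular 24-gon of circumradius 12 (area = (24/2)·12.000²·sin(360°/24) = 447.24 mm²); Combining (union): the regions partially overlap — summed areas 646.01 mm² minus the doubly-counted overlap 56.84 mm² gives 589.17 mm² — area = 589.17 mm². Overall, the cross-section is a single solid region. Net area = 589.17 mm².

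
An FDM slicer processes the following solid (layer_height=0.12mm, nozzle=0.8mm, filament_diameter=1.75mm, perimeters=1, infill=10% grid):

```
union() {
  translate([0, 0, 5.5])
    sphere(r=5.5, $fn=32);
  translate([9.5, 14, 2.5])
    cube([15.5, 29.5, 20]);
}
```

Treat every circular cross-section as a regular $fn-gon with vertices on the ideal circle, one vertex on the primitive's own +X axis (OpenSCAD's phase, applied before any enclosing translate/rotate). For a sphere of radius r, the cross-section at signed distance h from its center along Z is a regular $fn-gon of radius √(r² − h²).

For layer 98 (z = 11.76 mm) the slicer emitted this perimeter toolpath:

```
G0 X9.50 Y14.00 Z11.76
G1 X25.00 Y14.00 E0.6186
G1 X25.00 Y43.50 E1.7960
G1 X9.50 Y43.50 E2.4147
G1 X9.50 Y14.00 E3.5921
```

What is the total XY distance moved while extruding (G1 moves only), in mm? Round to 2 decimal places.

90.00 mm

Sum the Euclidean lengths of each G1 segment: total = 90.00 mm.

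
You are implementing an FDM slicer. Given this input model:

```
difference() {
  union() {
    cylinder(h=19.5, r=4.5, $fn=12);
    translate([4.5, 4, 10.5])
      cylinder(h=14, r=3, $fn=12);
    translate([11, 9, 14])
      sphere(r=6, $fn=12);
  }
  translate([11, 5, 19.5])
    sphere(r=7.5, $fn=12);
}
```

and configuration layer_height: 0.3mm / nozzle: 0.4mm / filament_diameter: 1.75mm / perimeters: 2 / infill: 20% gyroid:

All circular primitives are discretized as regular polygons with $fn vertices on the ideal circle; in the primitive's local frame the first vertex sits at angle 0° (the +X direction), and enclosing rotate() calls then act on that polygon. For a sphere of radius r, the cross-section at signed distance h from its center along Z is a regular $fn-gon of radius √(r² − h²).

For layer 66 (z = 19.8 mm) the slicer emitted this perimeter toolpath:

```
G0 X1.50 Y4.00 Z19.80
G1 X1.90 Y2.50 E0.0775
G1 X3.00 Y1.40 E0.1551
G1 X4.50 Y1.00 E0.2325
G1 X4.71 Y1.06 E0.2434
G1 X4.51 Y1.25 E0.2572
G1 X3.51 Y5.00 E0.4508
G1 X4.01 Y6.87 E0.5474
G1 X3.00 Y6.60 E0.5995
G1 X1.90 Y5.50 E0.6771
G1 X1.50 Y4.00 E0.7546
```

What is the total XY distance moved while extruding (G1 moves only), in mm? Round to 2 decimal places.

15.12 mm

Sum the Euclidean lengths of each G1 segment: total = 15.12 mm.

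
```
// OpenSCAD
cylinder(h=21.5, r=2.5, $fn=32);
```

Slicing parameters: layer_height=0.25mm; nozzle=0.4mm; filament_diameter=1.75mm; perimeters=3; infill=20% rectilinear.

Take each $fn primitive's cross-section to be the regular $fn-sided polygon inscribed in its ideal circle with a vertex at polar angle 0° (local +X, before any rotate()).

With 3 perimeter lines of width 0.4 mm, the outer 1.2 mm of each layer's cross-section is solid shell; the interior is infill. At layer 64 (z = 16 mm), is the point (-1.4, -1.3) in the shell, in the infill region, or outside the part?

shell

At z = 16 mm: the r=2.5 cylinder gives a regular 32-gon of circumradius 2.5 (constant along its height). Overall, the cross-section is a single solid region. The nearest boundary edge runs (-2.08, -1.39)→(-1.77, -1.77); distance from the point to it = 0.58 mm. The point is inside the cross-section, 0.58 mm from the nearest boundary — within the 1.2 mm shell band (3 × 0.4).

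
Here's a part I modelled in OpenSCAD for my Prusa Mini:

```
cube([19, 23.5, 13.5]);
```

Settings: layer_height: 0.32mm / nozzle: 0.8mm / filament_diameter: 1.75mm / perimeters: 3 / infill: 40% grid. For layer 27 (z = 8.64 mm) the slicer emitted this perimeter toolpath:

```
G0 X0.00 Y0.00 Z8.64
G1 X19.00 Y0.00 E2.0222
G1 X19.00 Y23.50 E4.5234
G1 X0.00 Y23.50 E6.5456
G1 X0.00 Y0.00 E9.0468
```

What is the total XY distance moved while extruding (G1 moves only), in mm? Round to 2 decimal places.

85.00 mm

Sum the Euclidean lengths of each G1 segment: total = 85.00 mm.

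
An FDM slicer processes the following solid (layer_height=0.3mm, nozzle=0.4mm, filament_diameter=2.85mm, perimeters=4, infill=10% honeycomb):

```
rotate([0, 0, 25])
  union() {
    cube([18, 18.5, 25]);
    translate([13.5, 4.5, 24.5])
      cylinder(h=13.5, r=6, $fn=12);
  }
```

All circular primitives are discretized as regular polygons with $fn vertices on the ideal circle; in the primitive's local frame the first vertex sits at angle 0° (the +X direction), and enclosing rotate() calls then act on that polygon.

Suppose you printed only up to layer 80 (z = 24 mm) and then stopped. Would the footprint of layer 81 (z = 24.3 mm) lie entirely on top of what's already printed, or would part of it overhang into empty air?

Compare the two slices. At z = 24: the cube (footprint 18×18.5) is included at this height (area 333.00 mm²); the cylinder at (13.5, 4.5) is absent (z outside [24.5, 38]); Taking the union: only the 18×18.5 cube is present, so the union is just that shape — area = 333.00 mm²; (whole slice rotated 25° about Z — lengths, areas and connectivity unchanged). At z = 24.3: the cube (footprint 18×18.5) is included at this height (area 333.00 mm²); the cylinder at (13.5, 4.5) is absent (z outside [24.5, 38]); Taking the union: only the 18×18.5 cube is present, so the union is just that shape — area = 333.00 mm²; (whole slice rotated 25° about Z — lengths, areas and connectivity unchanged). Checking containment: the cross-section at z = 24.3 is a subset of the cross-section at z = 24.

entirely on top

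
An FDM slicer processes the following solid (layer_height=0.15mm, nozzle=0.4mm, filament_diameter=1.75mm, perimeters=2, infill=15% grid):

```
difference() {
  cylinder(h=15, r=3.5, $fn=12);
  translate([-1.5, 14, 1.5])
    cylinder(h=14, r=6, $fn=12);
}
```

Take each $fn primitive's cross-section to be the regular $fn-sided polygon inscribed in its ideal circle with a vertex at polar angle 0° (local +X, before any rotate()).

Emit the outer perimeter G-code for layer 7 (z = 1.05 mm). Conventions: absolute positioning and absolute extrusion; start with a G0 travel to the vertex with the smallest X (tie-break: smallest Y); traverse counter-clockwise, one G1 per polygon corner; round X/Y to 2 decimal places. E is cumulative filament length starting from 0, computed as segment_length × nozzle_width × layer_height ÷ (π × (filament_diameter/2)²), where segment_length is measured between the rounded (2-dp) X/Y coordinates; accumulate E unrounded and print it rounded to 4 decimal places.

G0 X-3.50 Y0.00 Z1.05
G1 X-3.03 Y-1.75 E0.0452
G1 X-1.75 Y-3.03 E0.0904
G1 X0.00 Y-3.50 E0.1356
G1 X1.75 Y-3.03 E0.1808
G1 X3.03 Y-1.75 E0.2259
G1 X3.50 Y0.00 E0.2711
G1 X3.03 Y1.75 E0.3163
G1 X1.75 Y3.03 E0.3615
G1 X0.00 Y3.50 E0.4067
G1 X-1.75 Y3.03 E0.4519
G1 X-3.03 Y1.75 E0.4970
G1 X-3.50 Y0.00 E0.5422

At z = 1.05 mm: the r=3.5 cylinder contributes a regular 12-gon of circumradius 3.5; the cylinder at (-1.5, 14) does not reach this height (z outside [1.5, 15.5]); Taking the first minus the rest: none of the subtracted shapes is present at this height, so the r=3.5 cylinder is unchanged — 1 connected region. The outline is a single polygon with 12 vertices. Extrusion per mm of travel: 0.4 × 0.15 / (π × 0.875²) = 0.024945. Accumulating E over each segment gives final E = 0.5422.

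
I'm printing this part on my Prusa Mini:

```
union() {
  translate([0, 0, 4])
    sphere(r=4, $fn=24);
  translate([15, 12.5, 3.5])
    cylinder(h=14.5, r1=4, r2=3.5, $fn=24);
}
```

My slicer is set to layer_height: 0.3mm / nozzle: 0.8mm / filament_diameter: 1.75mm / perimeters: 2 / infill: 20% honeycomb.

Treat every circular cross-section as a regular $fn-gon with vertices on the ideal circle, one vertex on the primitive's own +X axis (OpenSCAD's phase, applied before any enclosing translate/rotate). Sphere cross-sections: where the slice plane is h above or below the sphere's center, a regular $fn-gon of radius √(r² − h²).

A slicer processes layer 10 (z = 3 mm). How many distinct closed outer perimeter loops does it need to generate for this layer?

At z = 3 mm: the r=4 sphere slices to a regular 24-gon of circumradius 3.873 (√(r²−h²) with h=1 from center); the cone at (15, 12.5) does not reach this height (z outside [3.5, 18]); Combining (union): only the r=4 sphere is present, so the union is just that shape — 1 connected region. The result has 1 disconnected region.

1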